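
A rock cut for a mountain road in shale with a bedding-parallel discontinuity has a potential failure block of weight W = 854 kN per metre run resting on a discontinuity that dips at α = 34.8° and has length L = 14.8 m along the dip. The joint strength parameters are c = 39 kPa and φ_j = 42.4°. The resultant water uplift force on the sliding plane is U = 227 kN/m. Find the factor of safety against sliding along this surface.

FS = 2.07

Resolving the block weight along and normal to the plane and applying the Mohr–Coulomb strength on the joint:
N' = W cosα − U = 854·cos34.8° − 227 = 474.3 kN/m
Driving force T = W sinα = 854·sin34.8° = 487.4 kN/m
Resisting force R = c·L + N'·tanφ_j = 39·14.8 + 474.3·tan42.4° = 577.2 + 433.1 = 1010.3 kN/m
FS = R / T = 1010.3 / 487.4 = 2.073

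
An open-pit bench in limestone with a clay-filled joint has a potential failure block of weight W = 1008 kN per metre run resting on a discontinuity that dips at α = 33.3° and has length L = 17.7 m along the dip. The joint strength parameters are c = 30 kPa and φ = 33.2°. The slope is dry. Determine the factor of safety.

Resolving the block weight along and normal to the plane and applying the Mohr–Coulomb strength on the joint:
N' = W cosα = 1008·cos33.3° = 842.5 kN/m
Driving force T = W sinα = 1008·sin33.3° = 553.4 kN/m
Resisting force R = c·L + N'·tanφ = 30·17.7 + 842.5·tan33.2° = 531.0 + 551.3 = 1082.3 kN/m
FS = R / T = 1082.3 / 553.4 = 1.956

FS = 1.96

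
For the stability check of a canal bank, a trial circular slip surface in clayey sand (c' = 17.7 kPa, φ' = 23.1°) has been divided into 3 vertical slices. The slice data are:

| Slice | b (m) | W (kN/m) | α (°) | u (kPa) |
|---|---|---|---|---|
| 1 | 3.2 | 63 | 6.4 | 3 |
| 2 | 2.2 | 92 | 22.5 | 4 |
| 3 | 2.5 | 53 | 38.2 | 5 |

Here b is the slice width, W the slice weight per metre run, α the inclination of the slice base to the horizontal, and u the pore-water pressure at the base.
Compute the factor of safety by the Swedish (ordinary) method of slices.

Ordinary method of slices: FS = Σ[c'·Δl_i + (W_i cosα_i − u_i·Δl_i)·tanφ'] / Σ W_i sinα_i, with Δl_i = b_i / cosα_i.
Slice 1: Δl = 3.2/cos6.4° = 3.220 m; N'_1 = 63·cos6.4° − 3·3.220 = 52.9; c'Δl = 57.00; W sinα = 7.0
Slice 2: Δl = 2.2/cos22.5° = 2.381 m; N'_2 = 92·cos22.5° − 4·2.381 = 75.5; c'Δl = 42.15; W sinα = 35.2
Slice 3: Δl = 2.5/cos38.2° = 3.181 m; N'_3 = 53·cos38.2° − 5·3.181 = 25.7; c'Δl = 56.31; W sinα = 32.8
Σc'Δl = 155.5 kN/m; ΣN' = 154.2 kN/m; ΣW sinα = 75.0 kN/m
Resisting = 155.5 + 154.2·tan23.1° = 155.5 + 65.8 = 221.2 kN/m
FS = 221.2 / 75.0 = 2.949

FS = 2.95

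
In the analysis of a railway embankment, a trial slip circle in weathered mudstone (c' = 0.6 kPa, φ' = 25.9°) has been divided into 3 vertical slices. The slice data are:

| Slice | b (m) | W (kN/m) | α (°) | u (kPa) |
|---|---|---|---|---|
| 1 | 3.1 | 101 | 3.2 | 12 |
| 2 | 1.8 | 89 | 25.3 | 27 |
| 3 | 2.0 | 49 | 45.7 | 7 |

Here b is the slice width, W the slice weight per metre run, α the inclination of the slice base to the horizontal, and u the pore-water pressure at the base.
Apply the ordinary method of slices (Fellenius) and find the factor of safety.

Ordinary method of slices: FS = Σ[c'·Δl_i + (W_i cosα_i − u_i·Δl_i)·tanφ'] / Σ W_i sinα_i, with Δl_i = b_i / cosα_i.
Slice 1: Δl = 3.1/cos3.2° = 3.105 m; N'_1 = 101·cos3.2° − 12·3.105 = 63.6; c'Δl = 1.86; W sinα = 5.6
Slice 2: Δl = 1.8/cos25.3° = 1.991 m; N'_2 = 89·cos25.3° − 27·1.991 = 26.7; c'Δl = 1.19; W sinα = 38.0
Slice 3: Δl = 2.0/cos45.7° = 2.864 m; N'_3 = 49·cos45.7° − 7·2.864 = 14.2; c'Δl = 1.72; W sinα = 35.1
Σc'Δl = 4.8 kN/m; ΣN' = 104.5 kN/m; ΣW sinα = 78.7 kN/m
Resisting = 4.8 + 104.5·tan25.9° = 4.8 + 50.7 = 55.5 kN/m
FS = 55.5 / 78.7 = 0.705

FS = 0.70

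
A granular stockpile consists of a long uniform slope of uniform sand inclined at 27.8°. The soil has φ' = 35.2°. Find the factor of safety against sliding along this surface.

FS = 1.34

For a dry cohesionless infinite slope the factor of safety is FS = tanφ' / tanβ.
FS = tan35.2° / tan27.8° = 0.7054 / 0.5272 = 1.338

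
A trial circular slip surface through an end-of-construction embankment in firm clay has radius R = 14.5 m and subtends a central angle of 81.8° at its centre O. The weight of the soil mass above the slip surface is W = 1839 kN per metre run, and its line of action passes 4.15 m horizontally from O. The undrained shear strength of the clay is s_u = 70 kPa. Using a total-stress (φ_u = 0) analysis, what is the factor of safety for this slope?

FS = 2.75

Taking moments about the centre O, the resisting moment is provided by the undrained shear strength acting along the arc:
Arc length L_a = R·θ = 14.5·(81.8°·π/180) = 14.5·1.4277 = 20.70 m
M_R = s_u·L_a·R = 70·20.70·14.5 = 21011.9 kN·m/m
M_D = W·d = 1839·4.15 = 7631.9 kN·m/m
FS = M_R / M_D = 21011.9 / 7631.9 = 2.753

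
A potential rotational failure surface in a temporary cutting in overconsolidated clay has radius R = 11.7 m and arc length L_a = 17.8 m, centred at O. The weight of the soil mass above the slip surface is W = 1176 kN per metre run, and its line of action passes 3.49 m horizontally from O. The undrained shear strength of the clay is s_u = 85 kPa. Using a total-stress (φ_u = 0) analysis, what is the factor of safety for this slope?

FS = 4.31

Taking moments about the centre O, the resisting moment is provided by the undrained shear strength acting along the arc:
M_R = s_u·L_a·R = 85·17.80·11.7 = 17702.1 kN·m/m
M_D = W·d = 1176·3.49 = 4104.2 kN·m/m
FS = M_R / M_D = 17702.1 / 4104.2 = 4.313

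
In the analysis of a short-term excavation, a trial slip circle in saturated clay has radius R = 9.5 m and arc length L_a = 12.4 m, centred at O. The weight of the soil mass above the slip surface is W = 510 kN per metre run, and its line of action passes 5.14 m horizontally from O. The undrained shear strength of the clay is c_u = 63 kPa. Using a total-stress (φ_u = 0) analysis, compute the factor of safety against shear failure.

Taking moments about the centre O, the resisting moment is provided by the undrained shear strength acting along the arc:
M_R = c_u·L_a·R = 63·12.40·9.5 = 7421.4 kN·m/m
M_D = W·d = 510·5.14 = 2621.4 kN·m/m
FS = M_R / M_D = 7421.4 / 2621.4 = 2.831

FS = 2.83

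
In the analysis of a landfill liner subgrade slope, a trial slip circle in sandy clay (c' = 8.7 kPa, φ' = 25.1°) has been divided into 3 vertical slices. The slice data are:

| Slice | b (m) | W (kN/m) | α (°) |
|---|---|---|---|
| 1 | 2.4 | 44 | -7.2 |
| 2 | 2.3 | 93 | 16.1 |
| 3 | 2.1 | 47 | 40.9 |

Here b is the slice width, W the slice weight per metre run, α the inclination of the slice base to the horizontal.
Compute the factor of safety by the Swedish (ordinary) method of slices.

Ordinary method of slices: FS = Σ[c'·Δl_i + (W_i cosα_i)·tanφ'] / Σ W_i sinα_i, with Δl_i = b_i / cosα_i.
Slice 1: Δl = 2.4/cos(-7.2°) = 2.419 m; N'_1 = 44·cos(-7.2°) = 43.7; c'Δl = 21.05; W sinα = -5.5
Slice 2: Δl = 2.3/cos16.1° = 2.394 m; N'_2 = 93·cos16.1° = 89.4; c'Δl = 20.83; W sinα = 25.8
Slice 3: Δl = 2.1/cos40.9° = 2.778 m; N'_3 = 47·cos40.9° = 35.5; c'Δl = 24.17; W sinα = 30.8
Σc'Δl = 66.0 kN/m; ΣN' = 168.5 kN/m; ΣW sinα = 51.0 kN/m
Resisting = 66.0 + 168.5·tan25.1° = 66.0 + 78.9 = 145.0 kN/m
FS = 145.0 / 51.0 = 2.840

FS = 2.84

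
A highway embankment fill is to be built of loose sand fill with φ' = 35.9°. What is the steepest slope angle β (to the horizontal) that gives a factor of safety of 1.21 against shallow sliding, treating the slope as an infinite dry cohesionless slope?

β = 30.9°

For an infinite dry cohesionless slope FS = tanφ'/tanβ, so tanβ = tanφ' / FS.
tanβ = tan35.9° / 1.21 = 0.7239 / 1.21 = 0.5982
β = arctan(0.5982) = 30.89°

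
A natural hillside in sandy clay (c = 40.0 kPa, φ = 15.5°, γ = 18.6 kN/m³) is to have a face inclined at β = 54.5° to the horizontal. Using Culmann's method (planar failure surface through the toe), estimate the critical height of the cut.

Culmann's analysis gives the critical failure plane at α_cr = (β + φ)/2 = (54.5 + 15.5)/2 = 35.0°, and the critical height
H_c = (4c/γ) · sinβ cosφ / [1 − cos(β − φ)]
    = (4·40.0/18.6) · sin54.5°·cos15.5° / [1 − cos(39.0°)]
    = 8.602 · 0.8141·0.9636 / [1 − 0.7771]
    = 8.602 · 0.7845 / 0.2229
    = 30.28 m

H_c = 30.28 m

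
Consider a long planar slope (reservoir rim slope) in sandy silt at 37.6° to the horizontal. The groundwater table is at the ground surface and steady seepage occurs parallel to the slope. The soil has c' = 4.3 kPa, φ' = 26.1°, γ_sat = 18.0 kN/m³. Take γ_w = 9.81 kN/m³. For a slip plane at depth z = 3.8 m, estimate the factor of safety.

With seepage parallel to the slope and the water table at the surface, the effective normal stress on the slip plane uses the buoyant unit weight γ' = γ_sat − γ_w while the driving shear stress uses γ_sat:
FS = [c' + γ' z cos²β tanφ'] / [γ_sat z sinβ cosβ]
γ' = 18.0 − 9.81 = 8.19 kN/m³
Numerator = 4.3 + 8.19·3.8·cos²37.6°·tan26.1° = 4.3 + 8.19·3.8·0.6277·0.4899 = 13.871 kPa
Denominator = 18.0·3.8·sin37.6°·cos37.6° = 18.0·3.8·0.6101·0.7923 = 33.065 kPa
FS = 13.871 / 33.065 = 0.419

FS = 0.42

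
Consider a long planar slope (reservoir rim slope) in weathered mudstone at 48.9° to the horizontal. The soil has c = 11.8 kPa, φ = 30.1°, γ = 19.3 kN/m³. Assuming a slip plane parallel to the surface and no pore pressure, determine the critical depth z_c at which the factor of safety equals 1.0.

Setting FS = 1.00 in FS = [c + γz cos²β tanφ] / [γz sinβ cosβ] and solving for z:
z = c / [γ cosβ (FS·sinβ − cosβ·tanφ)]
  = 11.8 / [19.3·cos48.9°·(1.00·sin48.9° − cos48.9°·tan30.1°)]
  = 11.8 / [19.3·0.6574·(1.00·0.7536 − 0.6574·0.5797)]
  = 11.8 / 4.7260 = 2.497 m

z_c = 2.50 m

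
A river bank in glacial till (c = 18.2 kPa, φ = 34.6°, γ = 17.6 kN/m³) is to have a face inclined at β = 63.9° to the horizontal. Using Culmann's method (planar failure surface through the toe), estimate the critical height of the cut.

H_c = 23.90 m

Culmann's analysis gives the critical failure plane at α_cr = (β + φ)/2 = (63.9 + 34.6)/2 = 49.2°, and the critical height
H_c = (4c/γ) · sinβ cosφ / [1 − cos(β − φ)]
    = (4·18.2/17.6) · sin63.9°·cos34.6° / [1 − cos(29.3°)]
    = 4.136 · 0.8980·0.8231 / [1 − 0.8721]
    = 4.136 · 0.7392 / 0.1279
    = 23.90 m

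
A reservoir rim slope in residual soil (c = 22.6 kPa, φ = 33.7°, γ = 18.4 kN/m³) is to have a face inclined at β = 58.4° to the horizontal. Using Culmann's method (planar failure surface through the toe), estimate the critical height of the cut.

H_c = 38.05 m

Culmann's analysis gives the critical failure plane at α_cr = (β + φ)/2 = (58.4 + 33.7)/2 = 46.0°, and the critical height
H_c = (4c/γ) · sinβ cosφ / [1 − cos(β − φ)]
    = (4·22.6/18.4) · sin58.4°·cos33.7° / [1 − cos(24.7°)]
    = 4.913 · 0.8517·0.8320 / [1 − 0.9085]
    = 4.913 · 0.7086 / 0.0915
    = 38.05 m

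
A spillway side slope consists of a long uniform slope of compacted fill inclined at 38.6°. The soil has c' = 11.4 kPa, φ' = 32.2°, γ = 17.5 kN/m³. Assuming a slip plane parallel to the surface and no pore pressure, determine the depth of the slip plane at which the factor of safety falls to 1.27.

z = 2.78 m

Setting FS = 1.27 in FS = [c' + γz cos²β tanφ'] / [γz sinβ cosβ] and solving for z:
z = c' / [γ cosβ (FS·sinβ − cosβ·tanφ')]
  = 11.4 / [17.5·cos38.6°·(1.27·sin38.6° − cos38.6°·tan32.2°)]
  = 11.4 / [17.5·0.7815·(1.27·0.6239 − 0.7815·0.6297)]
  = 11.4 / 4.1054 = 2.777 m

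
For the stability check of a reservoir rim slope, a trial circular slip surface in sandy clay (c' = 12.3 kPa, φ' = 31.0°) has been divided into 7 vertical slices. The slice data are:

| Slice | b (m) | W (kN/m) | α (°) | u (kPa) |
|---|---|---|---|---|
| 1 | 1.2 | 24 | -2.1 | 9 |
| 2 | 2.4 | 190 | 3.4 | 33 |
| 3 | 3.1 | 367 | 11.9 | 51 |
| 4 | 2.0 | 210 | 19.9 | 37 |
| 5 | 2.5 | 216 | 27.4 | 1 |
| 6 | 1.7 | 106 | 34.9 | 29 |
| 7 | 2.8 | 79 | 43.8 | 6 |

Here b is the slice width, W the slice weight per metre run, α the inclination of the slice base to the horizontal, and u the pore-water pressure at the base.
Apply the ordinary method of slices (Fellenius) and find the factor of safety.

FS = 1.70

Ordinary method of slices: FS = Σ[c'·Δl_i + (W_i cosα_i − u_i·Δl_i)·tanφ'] / Σ W_i sinα_i, with Δl_i = b_i / cosα_i.
Slice 1: Δl = 1.2/cos(-2.1°) = 1.201 m; N'_1 = 24·cos(-2.1°) − 9·1.201 = 13.2; c'Δl = 14.77; W sinα = -0.9
Slice 2: Δl = 2.4/cos3.4° = 2.404 m; N'_2 = 190·cos3.4° − 33·2.404 = 110.3; c'Δl = 29.57; W sinα = 11.3
Slice 3: Δl = 3.1/cos11.9° = 3.168 m; N'_3 = 367·cos11.9° − 51·3.168 = 197.5; c'Δl = 38.97; W sinα = 75.7
Slice 4: Δl = 2.0/cos19.9° = 2.127 m; N'_4 = 210·cos19.9° − 37·2.127 = 118.8; c'Δl = 26.16; W sinα = 71.5
Slice 5: Δl = 2.5/cos27.4° = 2.816 m; N'_5 = 216·cos27.4° − 1·2.816 = 189.0; c'Δl = 34.64; W sinα = 99.4
Slice 6: Δl = 1.7/cos34.9° = 2.073 m; N'_6 = 106·cos34.9° − 29·2.073 = 26.8; c'Δl = 25.50; W sinα = 60.6
Slice 7: Δl = 2.8/cos43.8° = 3.879 m; N'_7 = 79·cos43.8° − 6·3.879 = 33.7; c'Δl = 47.72; W sinα = 54.7
Σc'Δl = 217.3 kN/m; ΣN' = 689.3 kN/m; ΣW sinα = 372.3 kN/m
Resisting = 217.3 + 689.3·tan31.0° = 217.3 + 414.2 = 631.5 kN/m
FS = 631.5 / 372.3 = 1.696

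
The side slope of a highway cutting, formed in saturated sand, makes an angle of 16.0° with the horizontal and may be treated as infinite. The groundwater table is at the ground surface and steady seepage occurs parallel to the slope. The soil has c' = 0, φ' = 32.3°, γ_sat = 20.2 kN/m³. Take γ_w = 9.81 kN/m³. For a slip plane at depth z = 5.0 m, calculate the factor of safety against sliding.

With seepage parallel to the slope and the water table at the surface, the effective normal stress on the slip plane uses the buoyant unit weight γ' = γ_sat − γ_w while the driving shear stress uses γ_sat:
FS = [c' + γ' z cos²β tanφ'] / [γ_sat z sinβ cosβ]
(For c' = 0 this reduces to FS = (γ'/γ_sat)·tanφ'/tanβ.)
γ' = 20.2 − 9.81 = 10.39 kN/m³
Numerator = 0.0 + 10.39·5.0·cos²16.0°·tan32.3° = 0.0 + 10.39·5.0·0.9240·0.6322 = 30.346 kPa
Denominator = 20.2·5.0·sin16.0°·cos16.0° = 20.2·5.0·0.2756·0.9613 = 26.761 kPa
FS = 30.346 / 26.761 = 1.134

FS = 1.13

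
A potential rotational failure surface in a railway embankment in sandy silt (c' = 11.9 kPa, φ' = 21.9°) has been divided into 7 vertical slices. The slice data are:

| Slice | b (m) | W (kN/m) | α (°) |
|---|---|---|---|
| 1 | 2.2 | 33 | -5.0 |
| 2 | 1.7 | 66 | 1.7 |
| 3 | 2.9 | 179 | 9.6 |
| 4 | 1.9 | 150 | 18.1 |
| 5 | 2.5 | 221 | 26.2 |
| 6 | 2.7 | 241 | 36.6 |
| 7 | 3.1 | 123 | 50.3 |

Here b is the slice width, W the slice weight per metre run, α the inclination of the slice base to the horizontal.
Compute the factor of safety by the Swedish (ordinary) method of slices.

Ordinary method of slices: FS = Σ[c'·Δl_i + (W_i cosα_i)·tanφ'] / Σ W_i sinα_i, with Δl_i = b_i / cosα_i.
Slice 1: Δl = 2.2/cos(-5.0°) = 2.208 m; N'_1 = 33·cos(-5.0°) = 32.9; c'Δl = 26.28; W sinα = -2.9
Slice 2: Δl = 1.7/cos1.7° = 1.701 m; N'_2 = 66·cos1.7° = 66.0; c'Δl = 20.24; W sinα = 2.0
Slice 3: Δl = 2.9/cos9.6° = 2.941 m; N'_3 = 179·cos9.6° = 176.5; c'Δl = 35.00; W sinα = 29.9
Slice 4: Δl = 1.9/cos18.1° = 1.999 m; N'_4 = 150·cos18.1° = 142.6; c'Δl = 23.79; W sinα = 46.6
Slice 5: Δl = 2.5/cos26.2° = 2.786 m; N'_5 = 221·cos26.2° = 198.3; c'Δl = 33.16; W sinα = 97.6
Slice 6: Δl = 2.7/cos36.6° = 3.363 m; N'_6 = 241·cos36.6° = 193.5; c'Δl = 40.02; W sinα = 143.7
Slice 7: Δl = 3.1/cos50.3° = 4.853 m; N'_7 = 123·cos50.3° = 78.6; c'Δl = 57.75; W sinα = 94.6
Σc'Δl = 236.2 kN/m; ΣN' = 888.3 kN/m; ΣW sinα = 411.4 kN/m
Resisting = 236.2 + 888.3·tan21.9° = 236.2 + 357.1 = 593.3 kN/m
FS = 593.3 / 411.4 = 1.442

FS = 1.44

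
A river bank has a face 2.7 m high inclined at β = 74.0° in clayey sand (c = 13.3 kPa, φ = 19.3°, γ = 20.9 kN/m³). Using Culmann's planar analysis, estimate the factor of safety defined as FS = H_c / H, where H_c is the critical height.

H_c = (4c/γ) · sinβ cosφ / [1 − cos(β − φ)]
    = (4·13.3/20.9) · sin74.0°·cos19.3° / [1 − cos54.7°]
    = 2.545 · 0.9072 / 0.4221 = 5.47 m
FS = H_c / H = 5.47 / 2.7 = 2.026

FS = 2.03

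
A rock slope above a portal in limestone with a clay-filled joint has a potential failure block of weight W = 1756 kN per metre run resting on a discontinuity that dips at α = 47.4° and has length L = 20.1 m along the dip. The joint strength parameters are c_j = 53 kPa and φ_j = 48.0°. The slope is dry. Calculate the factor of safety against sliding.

FS = 1.85

Resolving the block weight along and normal to the plane and applying the Mohr–Coulomb strength on the joint:
N' = W cosα = 1756·cos47.4° = 1188.6 kN/m
Driving force T = W sinα = 1756·sin47.4° = 1292.6 kN/m
Resisting force R = c_j·L + N'·tanφ_j = 53·20.1 + 1188.6·tan48.0° = 1065.3 + 1320.1 = 2385.4 kN/m
FS = R / T = 2385.4 / 1292.6 = 1.845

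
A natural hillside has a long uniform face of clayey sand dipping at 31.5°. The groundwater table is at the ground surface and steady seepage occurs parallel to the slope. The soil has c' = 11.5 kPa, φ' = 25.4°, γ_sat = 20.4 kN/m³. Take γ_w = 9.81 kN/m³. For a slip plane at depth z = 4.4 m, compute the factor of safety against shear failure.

With seepage parallel to the slope and the water table at the surface, the effective normal stress on the slip plane uses the buoyant unit weight γ' = γ_sat − γ_w while the driving shear stress uses γ_sat:
FS = [c' + γ' z cos²β tanφ'] / [γ_sat z sinβ cosβ]
γ' = 20.4 − 9.81 = 10.59 kN/m³
Numerator = 11.5 + 10.59·4.4·cos²31.5°·tan25.4° = 11.5 + 10.59·4.4·0.7270·0.4748 = 27.585 kPa
Denominator = 20.4·4.4·sin31.5°·cos31.5° = 20.4·4.4·0.5225·0.8526 = 39.988 kPa
FS = 27.585 / 39.988 = 0.690

FS = 0.69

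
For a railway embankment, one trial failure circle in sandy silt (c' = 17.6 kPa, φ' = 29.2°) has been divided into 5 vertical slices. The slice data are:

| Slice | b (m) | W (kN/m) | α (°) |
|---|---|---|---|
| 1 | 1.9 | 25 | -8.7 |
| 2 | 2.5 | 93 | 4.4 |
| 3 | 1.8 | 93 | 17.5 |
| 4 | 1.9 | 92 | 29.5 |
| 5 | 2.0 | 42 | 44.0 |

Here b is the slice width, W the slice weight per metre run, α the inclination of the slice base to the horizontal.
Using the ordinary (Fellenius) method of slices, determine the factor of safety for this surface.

Ordinary method of slices: FS = Σ[c'·Δl_i + (W_i cosα_i)·tanφ'] / Σ W_i sinα_i, with Δl_i = b_i / cosα_i.
Slice 1: Δl = 1.9/cos(-8.7°) = 1.922 m; N'_1 = 25·cos(-8.7°) = 24.7; c'Δl = 33.83; W sinα = -3.8
Slice 2: Δl = 2.5/cos4.4° = 2.507 m; N'_2 = 93·cos4.4° = 92.7; c'Δl = 44.13; W sinα = 7.1
Slice 3: Δl = 1.8/cos17.5° = 1.887 m; N'_3 = 93·cos17.5° = 88.7; c'Δl = 33.22; W sinα = 28.0
Slice 4: Δl = 1.9/cos29.5° = 2.183 m; N'_4 = 92·cos29.5° = 80.1; c'Δl = 38.42; W sinα = 45.3
Slice 5: Δl = 2.0/cos44.0° = 2.780 m; N'_5 = 42·cos44.0° = 30.2; c'Δl = 48.93; W sinα = 29.2
Σc'Δl = 198.5 kN/m; ΣN' = 316.4 kN/m; ΣW sinα = 105.8 kN/m
Resisting = 198.5 + 316.4·tan29.2° = 198.5 + 176.8 = 375.4 kN/m
FS = 375.4 / 105.8 = 3.548

FS = 3.55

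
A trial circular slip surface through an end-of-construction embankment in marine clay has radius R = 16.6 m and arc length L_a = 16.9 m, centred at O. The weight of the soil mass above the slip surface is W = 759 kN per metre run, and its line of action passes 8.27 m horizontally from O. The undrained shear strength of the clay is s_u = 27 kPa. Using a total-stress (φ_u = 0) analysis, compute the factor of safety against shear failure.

FS = 1.21

Taking moments about the centre O, the resisting moment is provided by the undrained shear strength acting along the arc:
M_R = s_u·L_a·R = 27·16.90·16.6 = 7574.6 kN·m/m
M_D = W·d = 759·8.27 = 6276.9 kN·m/m
FS = M_R / M_D = 7574.6 / 6276.9 = 1.207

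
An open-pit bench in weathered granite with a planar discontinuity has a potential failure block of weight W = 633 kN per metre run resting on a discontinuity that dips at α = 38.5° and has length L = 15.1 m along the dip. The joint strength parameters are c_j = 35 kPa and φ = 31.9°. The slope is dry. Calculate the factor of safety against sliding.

Resolving the block weight along and normal to the plane and applying the Mohr–Coulomb strength on the joint:
N' = W cosα = 633·cos38.5° = 495.4 kN/m
Driving force T = W sinα = 633·sin38.5° = 394.1 kN/m
Resisting force R = c_j·L + N'·tanφ = 35·15.1 + 495.4·tan31.9° = 528.5 + 308.4 = 836.9 kN/m
FS = R / T = 836.9 / 394.1 = 2.124

FS = 2.12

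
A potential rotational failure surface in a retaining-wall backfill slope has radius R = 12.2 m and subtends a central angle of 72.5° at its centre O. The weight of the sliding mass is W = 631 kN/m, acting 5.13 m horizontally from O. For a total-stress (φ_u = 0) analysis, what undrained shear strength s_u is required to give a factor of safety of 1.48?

FS = s_u·L_a·R / (W·d), so s_u = FS·W·d / (L_a·R).
Arc length L_a = R·θ = 12.2·(72.5°·π/180) = 12.2·1.2654 = 15.44 m
s_u = 1.48·631·5.13 / (15.44·12.2) = 4790.8 / 188.34 = 25.44 kPa

s_u = 25.4 kPa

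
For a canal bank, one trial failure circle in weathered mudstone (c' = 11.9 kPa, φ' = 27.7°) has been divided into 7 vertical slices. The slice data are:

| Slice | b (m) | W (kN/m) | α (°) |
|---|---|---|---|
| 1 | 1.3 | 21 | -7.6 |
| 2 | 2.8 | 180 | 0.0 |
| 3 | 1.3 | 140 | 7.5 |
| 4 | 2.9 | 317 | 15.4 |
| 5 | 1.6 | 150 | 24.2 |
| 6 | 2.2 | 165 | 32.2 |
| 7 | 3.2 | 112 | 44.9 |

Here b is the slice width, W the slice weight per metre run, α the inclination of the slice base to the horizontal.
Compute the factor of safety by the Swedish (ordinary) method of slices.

Ordinary method of slices: FS = Σ[c'·Δl_i + (W_i cosα_i)·tanφ'] / Σ W_i sinα_i, with Δl_i = b_i / cosα_i.
Slice 1: Δl = 1.3/cos(-7.6°) = 1.312 m; N'_1 = 21·cos(-7.6°) = 20.8; c'Δl = 15.61; W sinα = -2.8
Slice 2: Δl = 2.8/cos0.0° = 2.800 m; N'_2 = 180·cos0.0° = 180.0; c'Δl = 33.32; W sinα = 0.0
Slice 3: Δl = 1.3/cos7.5° = 1.311 m; N'_3 = 140·cos7.5° = 138.8; c'Δl = 15.60; W sinα = 18.3
Slice 4: Δl = 2.9/cos15.4° = 3.008 m; N'_4 = 317·cos15.4° = 305.6; c'Δl = 35.80; W sinα = 84.2
Slice 5: Δl = 1.6/cos24.2° = 1.754 m; N'_5 = 150·cos24.2° = 136.8; c'Δl = 20.87; W sinα = 61.5
Slice 6: Δl = 2.2/cos32.2° = 2.600 m; N'_6 = 165·cos32.2° = 139.6; c'Δl = 30.94; W sinα = 87.9
Slice 7: Δl = 3.2/cos44.9° = 4.518 m; N'_7 = 112·cos44.9° = 79.3; c'Δl = 53.76; W sinα = 79.1
Σc'Δl = 205.9 kN/m; ΣN' = 1001.0 kN/m; ΣW sinα = 328.1 kN/m
Resisting = 205.9 + 1001.0·tan27.7° = 205.9 + 525.5 = 731.4 kN/m
FS = 731.4 / 328.1 = 2.229

FS = 2.23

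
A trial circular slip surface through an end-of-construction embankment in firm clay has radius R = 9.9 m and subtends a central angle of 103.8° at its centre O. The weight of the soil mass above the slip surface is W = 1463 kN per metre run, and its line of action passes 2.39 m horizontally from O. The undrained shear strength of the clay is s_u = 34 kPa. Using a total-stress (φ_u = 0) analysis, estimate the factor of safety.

Taking moments about the centre O, the resisting moment is provided by the undrained shear strength acting along the arc:
Arc length L_a = R·θ = 9.9·(103.8°·π/180) = 9.9·1.8117 = 17.94 m
M_R = s_u·L_a·R = 34·17.94·9.9 = 6037.0 kN·m/m
M_D = W·d = 1463·2.39 = 3496.6 kN·m/m
FS = M_R / M_D = 6037.0 / 3496.6 = 1.727

FS = 1.73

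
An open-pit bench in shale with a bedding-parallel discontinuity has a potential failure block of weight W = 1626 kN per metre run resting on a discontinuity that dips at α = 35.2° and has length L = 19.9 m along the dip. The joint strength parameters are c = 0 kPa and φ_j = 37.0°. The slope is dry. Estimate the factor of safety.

FS = 1.07

Resolving the block weight along and normal to the plane and applying the Mohr–Coulomb strength on the joint:
N' = W cosα = 1626·cos35.2° = 1328.7 kN/m
Driving force T = W sinα = 1626·sin35.2° = 937.3 kN/m
Resisting force R = c·L + N'·tanφ_j = 0·19.9 + 1328.7·tan37.0° = 0.0 + 1001.2 = 1001.2 kN/m
FS = R / T = 1001.2 / 937.3 = 1.068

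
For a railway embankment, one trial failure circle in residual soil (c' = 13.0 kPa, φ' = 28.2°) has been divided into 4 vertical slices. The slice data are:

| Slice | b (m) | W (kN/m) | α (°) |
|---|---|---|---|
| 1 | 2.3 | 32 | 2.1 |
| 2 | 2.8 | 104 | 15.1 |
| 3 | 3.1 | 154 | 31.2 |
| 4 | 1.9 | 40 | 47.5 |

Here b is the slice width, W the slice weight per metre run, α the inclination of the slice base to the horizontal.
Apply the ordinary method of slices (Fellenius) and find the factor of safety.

FS = 2.24

Ordinary method of slices: FS = Σ[c'·Δl_i + (W_i cosα_i)·tanφ'] / Σ W_i sinα_i, with Δl_i = b_i / cosα_i.
Slice 1: Δl = 2.3/cos2.1° = 2.302 m; N'_1 = 32·cos2.1° = 32.0; c'Δl = 29.92; W sinα = 1.2
Slice 2: Δl = 2.8/cos15.1° = 2.900 m; N'_2 = 104·cos15.1° = 100.4; c'Δl = 37.70; W sinα = 27.1
Slice 3: Δl = 3.1/cos31.2° = 3.624 m; N'_3 = 154·cos31.2° = 131.7; c'Δl = 47.11; W sinα = 79.8
Slice 4: Δl = 1.9/cos47.5° = 2.812 m; N'_4 = 40·cos47.5° = 27.0; c'Δl = 36.56; W sinα = 29.5
Σc'Δl = 151.3 kN/m; ΣN' = 291.1 kN/m; ΣW sinα = 137.5 kN/m
Resisting = 151.3 + 291.1·tan28.2° = 151.3 + 156.1 = 307.4 kN/m
FS = 307.4 / 137.5 = 2.235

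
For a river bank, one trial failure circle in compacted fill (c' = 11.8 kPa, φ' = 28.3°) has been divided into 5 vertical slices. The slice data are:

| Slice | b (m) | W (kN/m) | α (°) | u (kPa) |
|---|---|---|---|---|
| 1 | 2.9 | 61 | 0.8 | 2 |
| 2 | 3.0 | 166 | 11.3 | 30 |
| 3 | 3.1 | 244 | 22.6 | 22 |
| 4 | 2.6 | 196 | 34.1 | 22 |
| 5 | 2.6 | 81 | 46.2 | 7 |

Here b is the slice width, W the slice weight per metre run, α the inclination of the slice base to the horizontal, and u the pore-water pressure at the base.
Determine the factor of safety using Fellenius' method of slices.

FS = 1.38

Ordinary method of slices: FS = Σ[c'·Δl_i + (W_i cosα_i − u_i·Δl_i)·tanφ'] / Σ W_i sinα_i, with Δl_i = b_i / cosα_i.
Slice 1: Δl = 2.9/cos0.8° = 2.900 m; N'_1 = 61·cos0.8° − 2·2.900 = 55.2; c'Δl = 34.22; W sinα = 0.9
Slice 2: Δl = 3.0/cos11.3° = 3.059 m; N'_2 = 166·cos11.3° − 30·3.059 = 71.0; c'Δl = 36.10; W sinα = 32.5
Slice 3: Δl = 3.1/cos22.6° = 3.358 m; N'_3 = 244·cos22.6° − 22·3.358 = 151.4; c'Δl = 39.62; W sinα = 93.8
Slice 4: Δl = 2.6/cos34.1° = 3.140 m; N'_4 = 196·cos34.1° − 22·3.140 = 93.2; c'Δl = 37.05; W sinα = 109.9
Slice 5: Δl = 2.6/cos46.2° = 3.756 m; N'_5 = 81·cos46.2° − 7·3.756 = 29.8; c'Δl = 44.33; W sinα = 58.5
Σc'Δl = 191.3 kN/m; ΣN' = 400.6 kN/m; ΣW sinα = 295.5 kN/m
Resisting = 191.3 + 400.6·tan28.3° = 191.3 + 215.7 = 407.0 kN/m
FS = 407.0 / 295.5 = 1.377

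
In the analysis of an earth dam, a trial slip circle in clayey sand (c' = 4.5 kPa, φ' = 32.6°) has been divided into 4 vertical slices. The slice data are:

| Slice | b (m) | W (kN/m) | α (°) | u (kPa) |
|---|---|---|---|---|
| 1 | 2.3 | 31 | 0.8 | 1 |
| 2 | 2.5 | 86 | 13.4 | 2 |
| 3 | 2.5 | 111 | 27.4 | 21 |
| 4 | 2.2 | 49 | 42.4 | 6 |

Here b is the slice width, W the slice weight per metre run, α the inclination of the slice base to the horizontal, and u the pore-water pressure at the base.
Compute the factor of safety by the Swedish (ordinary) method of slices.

Ordinary method of slices: FS = Σ[c'·Δl_i + (W_i cosα_i − u_i·Δl_i)·tanφ'] / Σ W_i sinα_i, with Δl_i = b_i / cosα_i.
Slice 1: Δl = 2.3/cos0.8° = 2.300 m; N'_1 = 31·cos0.8° − 1·2.300 = 28.7; c'Δl = 10.35; W sinα = 0.4
Slice 2: Δl = 2.5/cos13.4° = 2.570 m; N'_2 = 86·cos13.4° − 2·2.570 = 78.5; c'Δl = 11.56; W sinα = 19.9
Slice 3: Δl = 2.5/cos27.4° = 2.816 m; N'_3 = 111·cos27.4° − 21·2.816 = 39.4; c'Δl = 12.67; W sinα = 51.1
Slice 4: Δl = 2.2/cos42.4° = 2.979 m; N'_4 = 49·cos42.4° − 6·2.979 = 18.3; c'Δl = 13.41; W sinα = 33.0
Σc'Δl = 48.0 kN/m; ΣN' = 164.9 kN/m; ΣW sinα = 104.5 kN/m
Resisting = 48.0 + 164.9·tan32.6° = 48.0 + 105.5 = 153.5 kN/m
FS = 153.5 / 104.5 = 1.469

FS = 1.47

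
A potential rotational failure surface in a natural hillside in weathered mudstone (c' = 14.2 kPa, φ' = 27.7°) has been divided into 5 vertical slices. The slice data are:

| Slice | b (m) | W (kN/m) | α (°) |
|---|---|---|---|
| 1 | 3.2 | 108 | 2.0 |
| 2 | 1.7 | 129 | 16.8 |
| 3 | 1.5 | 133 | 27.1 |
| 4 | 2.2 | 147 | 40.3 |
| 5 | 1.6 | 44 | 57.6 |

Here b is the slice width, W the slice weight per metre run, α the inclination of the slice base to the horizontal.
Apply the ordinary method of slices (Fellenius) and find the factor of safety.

Ordinary method of slices: FS = Σ[c'·Δl_i + (W_i cosα_i)·tanφ'] / Σ W_i sinα_i, with Δl_i = b_i / cosα_i.
Slice 1: Δl = 3.2/cos2.0° = 3.202 m; N'_1 = 108·cos2.0° = 107.9; c'Δl = 45.47; W sinα = 3.8
Slice 2: Δl = 1.7/cos16.8° = 1.776 m; N'_2 = 129·cos16.8° = 123.5; c'Δl = 25.22; W sinα = 37.3
Slice 3: Δl = 1.5/cos27.1° = 1.685 m; N'_3 = 133·cos27.1° = 118.4; c'Δl = 23.93; W sinα = 60.6
Slice 4: Δl = 2.2/cos40.3° = 2.885 m; N'_4 = 147·cos40.3° = 112.1; c'Δl = 40.96; W sinα = 95.1
Slice 5: Δl = 1.6/cos57.6° = 2.986 m; N'_5 = 44·cos57.6° = 23.6; c'Δl = 42.40; W sinα = 37.2
Σc'Δl = 178.0 kN/m; ΣN' = 485.5 kN/m; ΣW sinα = 233.9 kN/m
Resisting = 178.0 + 485.5·tan27.7° = 178.0 + 254.9 = 432.9 kN/m
FS = 432.9 / 233.9 = 1.851

FS = 1.85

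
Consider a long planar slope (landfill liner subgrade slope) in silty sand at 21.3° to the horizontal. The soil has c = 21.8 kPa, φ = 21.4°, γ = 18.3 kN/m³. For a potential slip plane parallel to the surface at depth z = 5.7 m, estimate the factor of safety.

For an infinite slope with a slip plane parallel to the surface (no pore pressure): FS = [c + γz cos²β tanφ] / [γz sinβ cosβ].
γz = 18.3·5.7 = 104.31 kN/m²
Numerator = 21.8 + 104.31·cos²21.3°·tan21.4° = 21.8 + 104.31·0.8680·0.3919 = 57.285 kPa
Denominator = 104.31·sin21.3°·cos21.3° = 104.31·0.3633·0.9317 = 35.302 kPa
FS = 57.285 / 35.302 = 1.623

FS = 1.62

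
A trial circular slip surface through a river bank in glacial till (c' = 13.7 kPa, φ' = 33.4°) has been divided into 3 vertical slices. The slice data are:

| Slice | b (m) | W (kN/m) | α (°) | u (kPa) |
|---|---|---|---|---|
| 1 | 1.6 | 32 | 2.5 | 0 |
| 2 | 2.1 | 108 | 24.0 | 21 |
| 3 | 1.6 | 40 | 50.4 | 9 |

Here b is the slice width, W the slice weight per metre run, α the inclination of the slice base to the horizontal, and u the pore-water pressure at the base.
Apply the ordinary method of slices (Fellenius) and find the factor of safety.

FS = 1.89

Ordinary method of slices: FS = Σ[c'·Δl_i + (W_i cosα_i − u_i·Δl_i)·tanφ'] / Σ W_i sinα_i, with Δl_i = b_i / cosα_i.
Slice 1: Δl = 1.6/cos2.5° = 1.602 m; N'_1 = 32·cos2.5° − 0·1.602 = 32.0; c'Δl = 21.94; W sinα = 1.4
Slice 2: Δl = 2.1/cos24.0° = 2.299 m; N'_2 = 108·cos24.0° − 21·2.299 = 50.4; c'Δl = 31.49; W sinα = 43.9
Slice 3: Δl = 1.6/cos50.4° = 2.510 m; N'_3 = 40·cos50.4° − 9·2.510 = 2.9; c'Δl = 34.39; W sinα = 30.8
Σc'Δl = 87.8 kN/m; ΣN' = 85.3 kN/m; ΣW sinα = 76.1 kN/m
Resisting = 87.8 + 85.3·tan33.4° = 87.8 + 56.2 = 144.0 kN/m
FS = 144.0 / 76.1 = 1.892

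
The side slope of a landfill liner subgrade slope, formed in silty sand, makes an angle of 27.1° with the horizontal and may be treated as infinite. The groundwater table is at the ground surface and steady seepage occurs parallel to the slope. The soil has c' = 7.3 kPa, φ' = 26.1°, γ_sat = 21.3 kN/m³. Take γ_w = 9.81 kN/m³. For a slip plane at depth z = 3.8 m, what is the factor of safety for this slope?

With seepage parallel to the slope and the water table at the surface, the effective normal stress on the slip plane uses the buoyant unit weight γ' = γ_sat − γ_w while the driving shear stress uses γ_sat:
FS = [c' + γ' z cos²β tanφ'] / [γ_sat z sinβ cosβ]
γ' = 21.3 − 9.81 = 11.49 kN/m³
Numerator = 7.3 + 11.49·3.8·cos²27.1°·tan26.1° = 7.3 + 11.49·3.8·0.7925·0.4899 = 24.251 kPa
Denominator = 21.3·3.8·sin27.1°·cos27.1° = 21.3·3.8·0.4555·0.8902 = 32.824 kPa
FS = 24.251 / 32.824 = 0.739

FS = 0.74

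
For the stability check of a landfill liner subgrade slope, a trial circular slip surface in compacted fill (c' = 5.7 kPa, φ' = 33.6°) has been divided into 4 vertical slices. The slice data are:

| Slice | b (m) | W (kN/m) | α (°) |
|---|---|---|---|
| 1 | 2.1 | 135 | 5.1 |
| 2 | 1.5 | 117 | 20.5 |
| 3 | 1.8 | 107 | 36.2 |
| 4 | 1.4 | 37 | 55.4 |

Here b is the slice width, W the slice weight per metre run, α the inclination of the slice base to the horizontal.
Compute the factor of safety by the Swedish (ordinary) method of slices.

Ordinary method of slices: FS = Σ[c'·Δl_i + (W_i cosα_i)·tanφ'] / Σ W_i sinα_i, with Δl_i = b_i / cosα_i.
Slice 1: Δl = 2.1/cos5.1° = 2.108 m; N'_1 = 135·cos5.1° = 134.5; c'Δl = 12.02; W sinα = 12.0
Slice 2: Δl = 1.5/cos20.5° = 1.601 m; N'_2 = 117·cos20.5° = 109.6; c'Δl = 9.13; W sinα = 41.0
Slice 3: Δl = 1.8/cos36.2° = 2.231 m; N'_3 = 107·cos36.2° = 86.3; c'Δl = 12.71; W sinα = 63.2
Slice 4: Δl = 1.4/cos55.4° = 2.465 m; N'_4 = 37·cos55.4° = 21.0; c'Δl = 14.05; W sinα = 30.5
Σc'Δl = 47.9 kN/m; ΣN' = 351.4 kN/m; ΣW sinα = 146.6 kN/m
Resisting = 47.9 + 351.4·tan33.6° = 47.9 + 233.5 = 281.4 kN/m
FS = 281.4 / 146.6 = 1.919

FS = 1.92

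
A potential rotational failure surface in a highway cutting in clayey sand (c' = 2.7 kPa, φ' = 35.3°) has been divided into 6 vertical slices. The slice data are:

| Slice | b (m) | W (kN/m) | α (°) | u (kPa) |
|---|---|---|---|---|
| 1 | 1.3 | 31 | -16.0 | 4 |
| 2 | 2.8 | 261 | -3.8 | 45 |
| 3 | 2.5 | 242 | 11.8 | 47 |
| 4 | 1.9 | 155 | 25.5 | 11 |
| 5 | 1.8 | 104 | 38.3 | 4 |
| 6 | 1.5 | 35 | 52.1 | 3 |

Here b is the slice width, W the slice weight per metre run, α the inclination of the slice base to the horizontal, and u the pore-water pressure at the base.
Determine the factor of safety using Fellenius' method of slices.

Ordinary method of slices: FS = Σ[c'·Δl_i + (W_i cosα_i − u_i·Δl_i)·tanφ'] / Σ W_i sinα_i, with Δl_i = b_i / cosα_i.
Slice 1: Δl = 1.3/cos(-16.0°) = 1.352 m; N'_1 = 31·cos(-16.0°) − 4·1.352 = 24.4; c'Δl = 3.65; W sinα = -8.5
Slice 2: Δl = 2.8/cos(-3.8°) = 2.806 m; N'_2 = 261·cos(-3.8°) − 45·2.806 = 134.1; c'Δl = 7.58; W sinα = -17.3
Slice 3: Δl = 2.5/cos11.8° = 2.554 m; N'_3 = 242·cos11.8° − 47·2.554 = 116.8; c'Δl = 6.90; W sinα = 49.5
Slice 4: Δl = 1.9/cos25.5° = 2.105 m; N'_4 = 155·cos25.5° − 11·2.105 = 116.7; c'Δl = 5.68; W sinα = 66.7
Slice 5: Δl = 1.8/cos38.3° = 2.294 m; N'_5 = 104·cos38.3° − 4·2.294 = 72.4; c'Δl = 6.19; W sinα = 64.5
Slice 6: Δl = 1.5/cos52.1° = 2.442 m; N'_6 = 35·cos52.1° − 3·2.442 = 14.2; c'Δl = 6.59; W sinα = 27.6
Σc'Δl = 36.6 kN/m; ΣN' = 478.7 kN/m; ΣW sinα = 182.4 kN/m
Resisting = 36.6 + 478.7·tan35.3° = 36.6 + 339.0 = 375.6 kN/m
FS = 375.6 / 182.4 = 2.058

FS = 2.06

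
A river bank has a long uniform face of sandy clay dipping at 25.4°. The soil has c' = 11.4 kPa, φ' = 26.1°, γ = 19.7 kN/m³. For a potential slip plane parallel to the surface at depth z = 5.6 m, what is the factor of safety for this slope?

FS = 1.30

For an infinite slope with a slip plane parallel to the surface (no pore pressure): FS = [c' + γz cos²β tanφ'] / [γz sinβ cosβ].
γz = 19.7·5.6 = 110.32 kN/m²
Numerator = 11.4 + 110.32·cos²25.4°·tan26.1° = 11.4 + 110.32·0.8160·0.4899 = 55.502 kPa
Denominator = 110.32·sin25.4°·cos25.4° = 110.32·0.4289·0.9033 = 42.746 kPa
FS = 55.502 / 42.746 = 1.298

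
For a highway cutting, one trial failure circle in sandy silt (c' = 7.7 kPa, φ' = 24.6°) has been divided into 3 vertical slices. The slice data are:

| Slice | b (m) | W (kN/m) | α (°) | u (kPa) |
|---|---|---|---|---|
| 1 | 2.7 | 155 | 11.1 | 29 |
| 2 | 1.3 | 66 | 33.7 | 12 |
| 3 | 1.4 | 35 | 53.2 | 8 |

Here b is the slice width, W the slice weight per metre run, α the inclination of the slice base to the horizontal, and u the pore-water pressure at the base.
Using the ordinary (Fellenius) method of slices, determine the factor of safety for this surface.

FS = 1.08

Ordinary method of slices: FS = Σ[c'·Δl_i + (W_i cosα_i − u_i·Δl_i)·tanφ'] / Σ W_i sinα_i, with Δl_i = b_i / cosα_i.
Slice 1: Δl = 2.7/cos11.1° = 2.751 m; N'_1 = 155·cos11.1° − 29·2.751 = 72.3; c'Δl = 21.19; W sinα = 29.8
Slice 2: Δl = 1.3/cos33.7° = 1.563 m; N'_2 = 66·cos33.7° − 12·1.563 = 36.2; c'Δl = 12.03; W sinα = 36.6
Slice 3: Δl = 1.4/cos53.2° = 2.337 m; N'_3 = 35·cos53.2° − 8·2.337 = 2.3; c'Δl = 18.00; W sinα = 28.0
Σc'Δl = 51.2 kN/m; ΣN' = 110.7 kN/m; ΣW sinα = 94.5 kN/m
Resisting = 51.2 + 110.7·tan24.6° = 51.2 + 50.7 = 101.9 kN/m
FS = 101.9 / 94.5 = 1.079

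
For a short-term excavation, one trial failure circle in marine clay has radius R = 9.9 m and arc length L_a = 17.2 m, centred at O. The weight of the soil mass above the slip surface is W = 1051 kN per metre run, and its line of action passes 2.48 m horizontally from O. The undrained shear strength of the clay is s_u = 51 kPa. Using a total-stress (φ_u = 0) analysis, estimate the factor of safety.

FS = 3.33

Taking moments about the centre O, the resisting moment is provided by the undrained shear strength acting along the arc:
M_R = s_u·L_a·R = 51·17.20·9.9 = 8684.3 kN·m/m
M_D = W·d = 1051·2.48 = 2606.5 kN·m/m
FS = M_R / M_D = 8684.3 / 2606.5 = 3.332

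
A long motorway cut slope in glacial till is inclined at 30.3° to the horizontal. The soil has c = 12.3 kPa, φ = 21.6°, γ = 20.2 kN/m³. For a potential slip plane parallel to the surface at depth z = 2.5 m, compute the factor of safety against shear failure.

FS = 1.24

For an infinite slope with a slip plane parallel to the surface (no pore pressure): FS = [c + γz cos²β tanφ] / [γz sinβ cosβ].
γz = 20.2·2.5 = 50.50 kN/m²
Numerator = 12.3 + 50.50·cos²30.3°·tan21.6° = 12.3 + 50.50·0.7455·0.3959 = 27.205 kPa
Denominator = 50.50·sin30.3°·cos30.3° = 50.50·0.5045·0.8634 = 21.998 kPa
FS = 27.205 / 21.998 = 1.237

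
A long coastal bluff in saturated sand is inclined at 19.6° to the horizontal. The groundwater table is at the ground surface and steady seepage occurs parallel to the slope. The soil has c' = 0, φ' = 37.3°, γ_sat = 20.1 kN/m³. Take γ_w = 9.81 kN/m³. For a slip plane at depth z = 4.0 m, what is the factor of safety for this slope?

With seepage parallel to the slope and the water table at the surface, the effective normal stress on the slip plane uses the buoyant unit weight γ' = γ_sat − γ_w while the driving shear stress uses γ_sat:
FS = [c' + γ' z cos²β tanφ'] / [γ_sat z sinβ cosβ]
(For c' = 0 this reduces to FS = (γ'/γ_sat)·tanφ'/tanβ.)
γ' = 20.1 − 9.81 = 10.29 kN/m³
Numerator = 0.0 + 10.29·4.0·cos²19.6°·tan37.3° = 0.0 + 10.29·4.0·0.8875·0.7618 = 27.827 kPa
Denominator = 20.1·4.0·sin19.6°·cos19.6° = 20.1·4.0·0.3355·0.9421 = 25.408 kPa
FS = 27.827 / 25.408 = 1.095

FS = 1.10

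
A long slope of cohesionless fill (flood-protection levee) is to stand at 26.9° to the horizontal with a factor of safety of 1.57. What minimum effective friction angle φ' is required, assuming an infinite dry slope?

φ' = 38.5°

FS = tanφ'/tanβ ⇒ tanφ' = FS · tanβ = 1.57 · tan26.9° = 0.7965
φ' = arctan(0.7965) = 38.54°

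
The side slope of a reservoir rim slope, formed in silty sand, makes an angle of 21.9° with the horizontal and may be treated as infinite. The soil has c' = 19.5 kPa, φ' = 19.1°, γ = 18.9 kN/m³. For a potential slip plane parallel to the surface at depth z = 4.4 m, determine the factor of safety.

For an infinite slope with a slip plane parallel to the surface (no pore pressure): FS = [c' + γz cos²β tanφ'] / [γz sinβ cosβ].
γz = 18.9·4.4 = 83.16 kN/m²
Numerator = 19.5 + 83.16·cos²21.9°·tan19.1° = 19.5 + 83.16·0.8609·0.3463 = 44.291 kPa
Denominator = 83.16·sin21.9°·cos21.9° = 83.16·0.3730·0.9278 = 28.779 kPa
FS = 44.291 / 28.779 = 1.539

FS = 1.54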